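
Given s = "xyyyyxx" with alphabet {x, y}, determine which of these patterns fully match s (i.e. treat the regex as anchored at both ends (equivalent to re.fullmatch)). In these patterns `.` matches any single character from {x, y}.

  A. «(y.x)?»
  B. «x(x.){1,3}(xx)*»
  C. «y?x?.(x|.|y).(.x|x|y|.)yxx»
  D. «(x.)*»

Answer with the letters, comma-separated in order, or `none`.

A → no match
B → no match — must start with "xx"
C → match
D → no match

C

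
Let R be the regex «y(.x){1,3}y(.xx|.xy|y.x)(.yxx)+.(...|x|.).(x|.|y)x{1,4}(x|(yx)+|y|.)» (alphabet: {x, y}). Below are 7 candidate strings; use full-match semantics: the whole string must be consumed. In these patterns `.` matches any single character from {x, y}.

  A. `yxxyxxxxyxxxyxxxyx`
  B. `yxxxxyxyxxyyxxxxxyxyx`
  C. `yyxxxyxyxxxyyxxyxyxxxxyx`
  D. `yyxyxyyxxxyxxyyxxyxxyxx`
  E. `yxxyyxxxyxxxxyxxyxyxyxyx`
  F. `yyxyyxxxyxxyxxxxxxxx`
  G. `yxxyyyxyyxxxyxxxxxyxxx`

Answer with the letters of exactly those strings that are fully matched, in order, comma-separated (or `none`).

A, C, D, E, F, G

A → match
B → no match
C → match
D → match
E → match
F → match
G → match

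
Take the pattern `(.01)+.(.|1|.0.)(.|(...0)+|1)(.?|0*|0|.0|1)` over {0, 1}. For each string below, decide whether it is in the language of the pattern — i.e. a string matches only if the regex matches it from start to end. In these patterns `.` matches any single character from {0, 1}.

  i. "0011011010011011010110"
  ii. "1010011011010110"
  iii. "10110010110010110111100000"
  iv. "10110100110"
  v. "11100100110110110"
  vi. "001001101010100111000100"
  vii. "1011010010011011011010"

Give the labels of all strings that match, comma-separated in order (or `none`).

i → match
ii → match
iii → no match
iv. "10110100110" → match
v → no match
vi → match
vii → match

i, ii, iv, vi, vii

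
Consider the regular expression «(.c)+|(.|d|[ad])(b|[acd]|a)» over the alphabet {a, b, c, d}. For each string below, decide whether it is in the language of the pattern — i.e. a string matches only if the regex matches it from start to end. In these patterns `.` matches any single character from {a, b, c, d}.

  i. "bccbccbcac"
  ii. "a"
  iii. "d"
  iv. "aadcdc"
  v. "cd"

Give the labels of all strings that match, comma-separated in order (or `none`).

v

i. "bccbccbcac" → no match
ii. "a" → no match
iii. "d" → no match
iv. "aadcdc" → no match
v. "cd" → match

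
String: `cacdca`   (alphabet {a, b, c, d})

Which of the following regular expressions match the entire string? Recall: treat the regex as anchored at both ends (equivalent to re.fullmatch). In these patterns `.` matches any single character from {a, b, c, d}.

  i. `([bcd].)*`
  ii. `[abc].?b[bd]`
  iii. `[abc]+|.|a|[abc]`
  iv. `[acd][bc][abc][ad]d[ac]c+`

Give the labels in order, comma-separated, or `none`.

i

i → match
ii → no match
iii → no match
iv → no match — must end with `c`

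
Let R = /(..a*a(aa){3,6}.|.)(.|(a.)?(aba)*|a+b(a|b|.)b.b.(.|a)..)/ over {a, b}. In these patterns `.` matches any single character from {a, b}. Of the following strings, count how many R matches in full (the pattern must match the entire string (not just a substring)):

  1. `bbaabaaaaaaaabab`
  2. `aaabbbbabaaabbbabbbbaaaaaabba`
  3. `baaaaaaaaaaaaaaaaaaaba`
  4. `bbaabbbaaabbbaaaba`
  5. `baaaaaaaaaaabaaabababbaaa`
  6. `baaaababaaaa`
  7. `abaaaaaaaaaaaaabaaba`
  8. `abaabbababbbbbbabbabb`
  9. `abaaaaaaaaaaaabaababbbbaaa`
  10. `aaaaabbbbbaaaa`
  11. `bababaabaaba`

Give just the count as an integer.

1 → no match
2 → no match
3 → match
4 → no match
5 → match
6 → no match
7 → match
8 → no match
9 → match
10 → match
11 → match
Total matched: 6

6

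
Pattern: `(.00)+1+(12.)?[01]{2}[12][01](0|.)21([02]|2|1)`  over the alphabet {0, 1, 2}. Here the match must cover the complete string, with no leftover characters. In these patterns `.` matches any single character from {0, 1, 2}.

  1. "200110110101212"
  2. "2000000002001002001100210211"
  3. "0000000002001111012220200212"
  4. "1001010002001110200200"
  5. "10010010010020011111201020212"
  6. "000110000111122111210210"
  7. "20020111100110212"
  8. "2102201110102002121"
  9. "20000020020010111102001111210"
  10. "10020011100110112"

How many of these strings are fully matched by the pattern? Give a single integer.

1

1 → no match
2 → match
3 → no match
4 → no match
5 → no match
6 → no match
7 → no match
8 → no match
9 → no match
10 → no match
Total matched: 1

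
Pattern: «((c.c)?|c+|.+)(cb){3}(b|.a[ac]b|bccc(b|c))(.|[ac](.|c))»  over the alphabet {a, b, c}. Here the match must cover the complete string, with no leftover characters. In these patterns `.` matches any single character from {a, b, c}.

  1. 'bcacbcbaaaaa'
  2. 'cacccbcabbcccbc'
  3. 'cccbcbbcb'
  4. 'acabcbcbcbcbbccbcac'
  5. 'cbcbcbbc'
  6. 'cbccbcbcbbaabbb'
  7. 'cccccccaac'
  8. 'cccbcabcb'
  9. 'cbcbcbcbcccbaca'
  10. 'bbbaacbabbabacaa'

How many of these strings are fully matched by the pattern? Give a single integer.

1

1 → no match
2 → no match
3 → no match
4 → no match
5 → match
6 → no match
7 → no match
8 → no match
9 → no match
10 → no match
Total matched: 1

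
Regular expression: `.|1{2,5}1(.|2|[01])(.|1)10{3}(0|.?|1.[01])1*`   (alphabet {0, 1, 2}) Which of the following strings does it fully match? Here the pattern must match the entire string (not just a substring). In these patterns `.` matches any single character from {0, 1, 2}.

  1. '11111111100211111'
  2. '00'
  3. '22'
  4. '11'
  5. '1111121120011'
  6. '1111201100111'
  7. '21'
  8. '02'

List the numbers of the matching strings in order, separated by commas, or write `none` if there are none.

1 → no match
2. '00' → no match
3. '22' → no match
4. '11' → no match
5 → no match
6 → no match
7. '21' → no match
8. '02' → no match

none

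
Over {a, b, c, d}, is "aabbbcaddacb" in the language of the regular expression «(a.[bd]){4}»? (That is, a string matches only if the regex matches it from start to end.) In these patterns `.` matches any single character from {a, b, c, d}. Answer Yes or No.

No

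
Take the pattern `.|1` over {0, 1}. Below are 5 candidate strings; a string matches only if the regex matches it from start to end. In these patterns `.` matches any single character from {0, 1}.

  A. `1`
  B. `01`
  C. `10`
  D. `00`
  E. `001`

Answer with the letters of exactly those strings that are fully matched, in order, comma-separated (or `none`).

A

A → match
B → no match
C → no match
D → no match
E → no match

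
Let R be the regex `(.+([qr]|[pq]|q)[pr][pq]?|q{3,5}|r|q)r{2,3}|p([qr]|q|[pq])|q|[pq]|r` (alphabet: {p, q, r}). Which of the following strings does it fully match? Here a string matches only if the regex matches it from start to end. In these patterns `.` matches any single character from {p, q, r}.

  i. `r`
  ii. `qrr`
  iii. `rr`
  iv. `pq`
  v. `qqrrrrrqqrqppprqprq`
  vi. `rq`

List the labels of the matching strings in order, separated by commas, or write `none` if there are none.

i, ii, iv

i → match
ii → match
iii → no match
iv → match
v → no match
vi → no match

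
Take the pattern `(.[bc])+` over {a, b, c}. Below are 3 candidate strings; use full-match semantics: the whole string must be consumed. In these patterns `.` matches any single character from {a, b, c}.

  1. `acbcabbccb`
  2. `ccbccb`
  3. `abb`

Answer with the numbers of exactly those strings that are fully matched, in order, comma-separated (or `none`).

1 → match
2 → match
3 → no match

1, 2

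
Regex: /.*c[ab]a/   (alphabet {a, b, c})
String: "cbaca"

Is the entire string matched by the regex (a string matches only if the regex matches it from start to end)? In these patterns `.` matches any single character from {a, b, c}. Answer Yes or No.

No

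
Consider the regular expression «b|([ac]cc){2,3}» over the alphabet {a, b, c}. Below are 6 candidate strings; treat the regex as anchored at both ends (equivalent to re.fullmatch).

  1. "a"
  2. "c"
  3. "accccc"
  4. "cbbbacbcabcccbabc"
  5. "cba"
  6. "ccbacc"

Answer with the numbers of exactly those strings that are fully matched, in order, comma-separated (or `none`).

1 → no match
2 → no match
3 → match
4 → no match
5 → no match
6 → no match

3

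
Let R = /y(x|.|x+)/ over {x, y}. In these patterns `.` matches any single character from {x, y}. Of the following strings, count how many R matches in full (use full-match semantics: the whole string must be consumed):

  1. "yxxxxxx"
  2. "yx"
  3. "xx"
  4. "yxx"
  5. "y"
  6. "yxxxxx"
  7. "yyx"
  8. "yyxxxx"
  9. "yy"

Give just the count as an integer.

5

1 → match
2 → match
3 → no match — must start with "y"
4 → match
5 → no match
6 → match
7 → no match
8 → no match
9 → match
Total matched: 5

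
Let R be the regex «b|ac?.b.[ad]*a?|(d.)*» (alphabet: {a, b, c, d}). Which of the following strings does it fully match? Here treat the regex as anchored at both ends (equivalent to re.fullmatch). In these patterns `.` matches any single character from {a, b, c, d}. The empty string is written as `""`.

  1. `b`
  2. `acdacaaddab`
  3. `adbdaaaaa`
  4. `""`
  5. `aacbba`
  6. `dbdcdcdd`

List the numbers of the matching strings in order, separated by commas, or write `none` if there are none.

1 → match
2 → no match
3 → match
4 → match
5 → no match
6 → match

1, 3, 4, 6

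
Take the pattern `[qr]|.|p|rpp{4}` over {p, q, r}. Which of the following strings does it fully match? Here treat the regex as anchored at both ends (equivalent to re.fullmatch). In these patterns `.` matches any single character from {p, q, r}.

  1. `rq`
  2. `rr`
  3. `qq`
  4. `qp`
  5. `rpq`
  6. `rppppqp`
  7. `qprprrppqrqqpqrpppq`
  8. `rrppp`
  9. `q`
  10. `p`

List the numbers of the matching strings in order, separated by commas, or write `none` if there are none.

9, 10

1 → no match
2 → no match
3 → no match
4 → no match
5 → no match
6 → no match
7 → no match
8 → no match
9 → match
10 → match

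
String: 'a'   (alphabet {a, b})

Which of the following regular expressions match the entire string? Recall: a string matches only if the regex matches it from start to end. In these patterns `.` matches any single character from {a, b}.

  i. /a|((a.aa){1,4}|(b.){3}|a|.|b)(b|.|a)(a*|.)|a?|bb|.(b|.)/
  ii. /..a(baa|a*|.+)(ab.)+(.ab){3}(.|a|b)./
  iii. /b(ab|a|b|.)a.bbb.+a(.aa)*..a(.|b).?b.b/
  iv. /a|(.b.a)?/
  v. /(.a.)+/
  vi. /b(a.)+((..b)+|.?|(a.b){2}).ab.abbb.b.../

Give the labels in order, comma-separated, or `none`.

i → match
ii → no match
iii → no match — must start with 'b'
iv → match
v → no match
vi → no match — must start with 'ba'

i, iv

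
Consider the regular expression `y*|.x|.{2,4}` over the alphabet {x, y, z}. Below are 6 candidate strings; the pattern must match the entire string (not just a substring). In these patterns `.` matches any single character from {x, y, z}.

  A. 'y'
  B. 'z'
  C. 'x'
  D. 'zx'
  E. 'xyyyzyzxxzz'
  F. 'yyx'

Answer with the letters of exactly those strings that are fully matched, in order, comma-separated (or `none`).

A → match
B → no match
C → no match
D → match
E → no match
F → match

A, D, F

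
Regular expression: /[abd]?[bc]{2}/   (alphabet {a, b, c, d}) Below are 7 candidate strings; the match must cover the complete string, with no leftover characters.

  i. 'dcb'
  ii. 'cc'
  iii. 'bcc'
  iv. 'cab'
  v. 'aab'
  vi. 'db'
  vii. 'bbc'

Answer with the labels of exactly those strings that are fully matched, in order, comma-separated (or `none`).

i, ii, iii, vii

i → match
ii → match
iii → match
iv → no match
v → no match
vi → no match
vii → match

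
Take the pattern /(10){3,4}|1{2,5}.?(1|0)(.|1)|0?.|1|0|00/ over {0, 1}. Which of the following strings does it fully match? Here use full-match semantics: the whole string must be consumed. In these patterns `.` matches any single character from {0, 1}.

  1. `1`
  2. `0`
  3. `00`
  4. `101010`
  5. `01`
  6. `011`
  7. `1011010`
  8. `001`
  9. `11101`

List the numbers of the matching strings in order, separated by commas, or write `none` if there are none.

1, 2, 3, 4, 5, 9

1. `1` → match
2. `0` → match
3. `00` → match
4. `101010` → match
5. `01` → match
6. `011` → no match
7. `1011010` → no match
8. `001` → no match
9. `11101` → match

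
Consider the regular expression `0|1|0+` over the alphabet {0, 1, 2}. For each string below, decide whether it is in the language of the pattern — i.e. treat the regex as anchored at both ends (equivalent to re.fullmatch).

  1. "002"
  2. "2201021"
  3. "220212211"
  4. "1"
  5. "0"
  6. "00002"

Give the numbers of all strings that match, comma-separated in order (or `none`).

4, 5

1. "002" → no match
2. "2201021" → no match
3. "220212211" → no match
4. "1" → match
5. "0" → match
6. "00002" → no match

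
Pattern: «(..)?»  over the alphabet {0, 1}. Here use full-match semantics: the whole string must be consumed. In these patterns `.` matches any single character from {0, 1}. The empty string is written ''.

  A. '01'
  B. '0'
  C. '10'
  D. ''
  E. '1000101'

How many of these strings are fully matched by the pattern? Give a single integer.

3

A → match
B → no match
C → match
D → match
E → no match
Total matched: 3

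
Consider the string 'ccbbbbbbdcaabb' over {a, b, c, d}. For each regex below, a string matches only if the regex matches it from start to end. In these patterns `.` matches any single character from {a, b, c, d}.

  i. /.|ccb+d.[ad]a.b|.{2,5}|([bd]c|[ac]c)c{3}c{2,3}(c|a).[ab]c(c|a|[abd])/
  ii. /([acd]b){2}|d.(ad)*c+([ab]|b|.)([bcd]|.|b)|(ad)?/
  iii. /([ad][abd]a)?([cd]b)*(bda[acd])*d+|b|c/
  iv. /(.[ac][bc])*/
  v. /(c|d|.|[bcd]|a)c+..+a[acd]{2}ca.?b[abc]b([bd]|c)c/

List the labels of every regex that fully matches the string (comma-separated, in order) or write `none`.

i → match
ii → no match
iii → no match
iv → no match
v → no match — must end with 'c'

i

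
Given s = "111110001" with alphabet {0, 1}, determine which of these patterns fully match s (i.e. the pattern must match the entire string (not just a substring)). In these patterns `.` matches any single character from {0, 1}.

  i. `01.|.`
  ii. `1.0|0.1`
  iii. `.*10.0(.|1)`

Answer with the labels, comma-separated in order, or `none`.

iii

i → no match
ii → no match
iii → match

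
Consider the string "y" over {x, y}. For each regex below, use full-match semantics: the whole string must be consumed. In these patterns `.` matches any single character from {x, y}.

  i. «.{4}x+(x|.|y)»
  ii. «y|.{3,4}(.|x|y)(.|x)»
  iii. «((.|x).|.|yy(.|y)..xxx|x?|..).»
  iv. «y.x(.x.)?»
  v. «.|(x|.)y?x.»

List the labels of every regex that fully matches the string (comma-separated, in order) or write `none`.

ii, iii, v

i → no match
ii → match
iii → match
iv → no match
v → match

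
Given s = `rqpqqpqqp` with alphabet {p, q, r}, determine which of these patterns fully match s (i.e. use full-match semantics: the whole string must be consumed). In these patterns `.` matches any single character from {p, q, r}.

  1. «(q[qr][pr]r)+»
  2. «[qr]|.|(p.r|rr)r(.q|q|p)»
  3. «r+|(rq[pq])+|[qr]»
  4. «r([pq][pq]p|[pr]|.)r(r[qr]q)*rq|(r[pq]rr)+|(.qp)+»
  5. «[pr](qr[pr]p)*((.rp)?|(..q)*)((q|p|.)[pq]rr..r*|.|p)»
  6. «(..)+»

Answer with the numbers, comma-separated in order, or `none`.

4

1 → no match — must start with `q`
2 → no match
3 → no match
4 → match
5 → no match
6 → no match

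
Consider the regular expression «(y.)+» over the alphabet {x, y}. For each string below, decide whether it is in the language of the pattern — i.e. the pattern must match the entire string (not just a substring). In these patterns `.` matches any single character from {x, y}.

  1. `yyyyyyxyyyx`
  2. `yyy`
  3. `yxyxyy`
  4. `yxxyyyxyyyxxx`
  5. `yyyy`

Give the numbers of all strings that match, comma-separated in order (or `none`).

1 → no match
2 → no match
3 → match
4 → no match
5 → match

3, 5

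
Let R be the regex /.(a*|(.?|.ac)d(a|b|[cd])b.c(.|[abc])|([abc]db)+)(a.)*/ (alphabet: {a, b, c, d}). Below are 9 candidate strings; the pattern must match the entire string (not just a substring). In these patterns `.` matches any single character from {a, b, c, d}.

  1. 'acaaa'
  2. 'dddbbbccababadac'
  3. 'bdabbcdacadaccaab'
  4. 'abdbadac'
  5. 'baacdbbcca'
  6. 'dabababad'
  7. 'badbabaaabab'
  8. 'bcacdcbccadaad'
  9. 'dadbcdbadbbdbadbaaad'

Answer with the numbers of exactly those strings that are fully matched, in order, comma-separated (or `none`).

2, 4, 5, 6, 7, 9

1 → no match
2 → match
3 → no match
4 → match
5 → match
6 → match
7 → match
8 → no match
9 → match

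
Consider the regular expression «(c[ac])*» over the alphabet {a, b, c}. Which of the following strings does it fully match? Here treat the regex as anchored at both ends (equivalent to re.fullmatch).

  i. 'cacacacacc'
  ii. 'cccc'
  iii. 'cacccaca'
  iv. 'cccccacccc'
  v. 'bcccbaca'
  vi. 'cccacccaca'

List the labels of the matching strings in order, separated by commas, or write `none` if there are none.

i → match
ii → match
iii → match
iv → match
v → no match
vi → match

i, ii, iii, iv, vi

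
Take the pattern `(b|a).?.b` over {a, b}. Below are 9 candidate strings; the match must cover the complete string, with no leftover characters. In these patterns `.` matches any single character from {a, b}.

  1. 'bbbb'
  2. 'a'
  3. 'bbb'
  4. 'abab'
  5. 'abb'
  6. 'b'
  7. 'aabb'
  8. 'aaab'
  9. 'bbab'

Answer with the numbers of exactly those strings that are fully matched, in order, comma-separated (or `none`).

1, 3, 4, 5, 7, 8, 9

1. 'bbbb' → match
2. 'a' → no match — must end with 'b'
3. 'bbb' → match
4. 'abab' → match
5. 'abb' → match
6. 'b' → no match
7. 'aabb' → match
8. 'aaab' → match
9. 'bbab' → match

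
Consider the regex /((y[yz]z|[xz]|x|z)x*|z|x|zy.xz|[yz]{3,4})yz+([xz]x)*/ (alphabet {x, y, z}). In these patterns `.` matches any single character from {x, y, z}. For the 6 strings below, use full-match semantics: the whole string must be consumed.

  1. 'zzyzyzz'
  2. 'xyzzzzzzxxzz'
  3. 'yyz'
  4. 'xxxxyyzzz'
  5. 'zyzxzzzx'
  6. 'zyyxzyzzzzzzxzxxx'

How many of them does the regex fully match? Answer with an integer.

2

1 → match
2 → no match
3 → no match
4 → no match
5 → no match
6 → match
Total matched: 2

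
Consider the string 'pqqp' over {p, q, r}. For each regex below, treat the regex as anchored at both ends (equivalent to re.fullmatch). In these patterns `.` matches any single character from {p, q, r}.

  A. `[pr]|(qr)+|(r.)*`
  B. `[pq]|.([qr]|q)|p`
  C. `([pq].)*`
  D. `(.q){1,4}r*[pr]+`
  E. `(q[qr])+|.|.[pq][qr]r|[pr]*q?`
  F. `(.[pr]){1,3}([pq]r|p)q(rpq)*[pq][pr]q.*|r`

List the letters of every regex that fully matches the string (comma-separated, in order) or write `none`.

C

A → no match
B → no match
C → match
D → no match
E → no match
F → no match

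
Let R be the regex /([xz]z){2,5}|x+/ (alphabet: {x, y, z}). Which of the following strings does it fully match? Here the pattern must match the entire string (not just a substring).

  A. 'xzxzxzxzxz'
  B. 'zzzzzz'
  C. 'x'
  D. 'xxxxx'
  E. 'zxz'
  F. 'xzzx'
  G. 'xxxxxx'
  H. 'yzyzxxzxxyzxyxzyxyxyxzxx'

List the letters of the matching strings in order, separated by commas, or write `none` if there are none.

A, B, C, D, G

A. 'xzxzxzxzxz' → match
B. 'zzzzzz' → match
C. 'x' → match
D. 'xxxxx' → match
E. 'zxz' → no match
F. 'xzzx' → no match
G. 'xxxxxx' → match
H → no match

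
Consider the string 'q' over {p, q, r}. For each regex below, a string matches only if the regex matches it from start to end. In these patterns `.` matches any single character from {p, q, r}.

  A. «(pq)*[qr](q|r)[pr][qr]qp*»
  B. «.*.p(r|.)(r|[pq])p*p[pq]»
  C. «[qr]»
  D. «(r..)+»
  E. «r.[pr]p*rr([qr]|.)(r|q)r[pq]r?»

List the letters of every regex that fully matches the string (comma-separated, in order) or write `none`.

C

A → no match
B → no match
C → match
D → no match — must start with 'r'
E → no match — must start with 'r'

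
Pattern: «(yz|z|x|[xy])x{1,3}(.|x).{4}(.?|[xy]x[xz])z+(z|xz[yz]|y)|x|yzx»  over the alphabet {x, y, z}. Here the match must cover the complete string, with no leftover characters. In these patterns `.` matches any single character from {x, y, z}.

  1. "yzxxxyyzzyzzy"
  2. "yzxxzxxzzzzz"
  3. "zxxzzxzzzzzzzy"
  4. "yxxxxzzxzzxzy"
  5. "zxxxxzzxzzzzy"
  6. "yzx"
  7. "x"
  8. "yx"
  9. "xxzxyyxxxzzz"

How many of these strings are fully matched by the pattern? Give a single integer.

1 → match
2 → match
3 → match
4 → match
5 → match
6 → match
7 → match
8 → no match
9 → match
Total matched: 8

8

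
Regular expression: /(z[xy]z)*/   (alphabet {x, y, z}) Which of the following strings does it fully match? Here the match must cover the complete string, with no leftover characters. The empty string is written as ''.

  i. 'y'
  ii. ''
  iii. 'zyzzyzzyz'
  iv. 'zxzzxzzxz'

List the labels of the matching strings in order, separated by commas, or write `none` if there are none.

ii, iii, iv

i → no match
ii → match
iii → match
iv → match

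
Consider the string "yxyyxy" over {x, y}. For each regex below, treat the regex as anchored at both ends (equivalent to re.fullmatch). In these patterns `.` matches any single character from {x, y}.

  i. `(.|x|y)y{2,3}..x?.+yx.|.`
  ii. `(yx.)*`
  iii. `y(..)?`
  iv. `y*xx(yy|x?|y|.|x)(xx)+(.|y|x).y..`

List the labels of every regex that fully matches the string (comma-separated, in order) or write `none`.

ii

i → no match
ii → match
iii → no match
iv → no match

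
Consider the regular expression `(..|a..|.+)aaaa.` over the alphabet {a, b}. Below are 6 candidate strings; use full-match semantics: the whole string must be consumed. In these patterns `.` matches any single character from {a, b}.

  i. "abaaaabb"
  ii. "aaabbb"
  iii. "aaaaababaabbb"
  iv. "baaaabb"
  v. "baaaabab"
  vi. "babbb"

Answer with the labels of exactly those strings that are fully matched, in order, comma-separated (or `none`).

none

i → no match
ii → no match
iii → no match
iv → no match
v → no match
vi → no match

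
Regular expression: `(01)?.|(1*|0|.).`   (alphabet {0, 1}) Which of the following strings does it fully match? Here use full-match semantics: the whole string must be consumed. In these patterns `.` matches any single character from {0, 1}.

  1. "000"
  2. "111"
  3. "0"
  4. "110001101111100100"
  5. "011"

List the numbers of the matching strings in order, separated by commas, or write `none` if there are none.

1 → no match
2 → match
3 → match
4 → no match
5 → match

2, 3, 5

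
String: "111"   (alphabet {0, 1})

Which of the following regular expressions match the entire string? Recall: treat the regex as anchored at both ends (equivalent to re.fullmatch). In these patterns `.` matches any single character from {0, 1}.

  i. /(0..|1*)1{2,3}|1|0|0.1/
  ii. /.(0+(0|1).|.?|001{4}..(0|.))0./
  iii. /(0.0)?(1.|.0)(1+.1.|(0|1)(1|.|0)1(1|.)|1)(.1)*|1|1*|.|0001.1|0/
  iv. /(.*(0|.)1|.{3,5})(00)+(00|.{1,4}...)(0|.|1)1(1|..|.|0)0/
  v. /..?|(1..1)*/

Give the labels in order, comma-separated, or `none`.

i → match
ii → no match
iii → match
iv → no match — must end with "0"
v → no match

i, iii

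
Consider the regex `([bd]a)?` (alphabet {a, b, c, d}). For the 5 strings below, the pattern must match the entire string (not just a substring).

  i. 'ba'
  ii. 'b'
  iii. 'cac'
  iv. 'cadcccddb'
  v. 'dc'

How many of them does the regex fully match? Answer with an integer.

1

i. 'ba' → match
ii. 'b' → no match
iii. 'cac' → no match
iv. 'cadcccddb' → no match
v. 'dc' → no match
Total matched: 1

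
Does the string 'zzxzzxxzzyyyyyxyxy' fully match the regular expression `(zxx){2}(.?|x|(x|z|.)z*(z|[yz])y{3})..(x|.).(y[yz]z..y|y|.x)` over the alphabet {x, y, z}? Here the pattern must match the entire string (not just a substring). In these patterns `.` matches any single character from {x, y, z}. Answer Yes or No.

Every match must start with 'zxx', but 'zzxzzxxzzyyyyyxyxy' does not.

No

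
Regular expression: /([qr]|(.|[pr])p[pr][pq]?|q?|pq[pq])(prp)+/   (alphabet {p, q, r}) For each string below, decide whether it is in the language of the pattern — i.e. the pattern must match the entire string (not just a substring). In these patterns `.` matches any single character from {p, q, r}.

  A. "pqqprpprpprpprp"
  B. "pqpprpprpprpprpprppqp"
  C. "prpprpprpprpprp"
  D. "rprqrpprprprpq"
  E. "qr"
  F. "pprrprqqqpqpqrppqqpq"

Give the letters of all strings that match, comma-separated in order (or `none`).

A → match
B → no match — must end with "prp"
C → match
D → no match — must end with "prp"
E → no match — must end with "prp"
F → no match — must end with "prp"

A, C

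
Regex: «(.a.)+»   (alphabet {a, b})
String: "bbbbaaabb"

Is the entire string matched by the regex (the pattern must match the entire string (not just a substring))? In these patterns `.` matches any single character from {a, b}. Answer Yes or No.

No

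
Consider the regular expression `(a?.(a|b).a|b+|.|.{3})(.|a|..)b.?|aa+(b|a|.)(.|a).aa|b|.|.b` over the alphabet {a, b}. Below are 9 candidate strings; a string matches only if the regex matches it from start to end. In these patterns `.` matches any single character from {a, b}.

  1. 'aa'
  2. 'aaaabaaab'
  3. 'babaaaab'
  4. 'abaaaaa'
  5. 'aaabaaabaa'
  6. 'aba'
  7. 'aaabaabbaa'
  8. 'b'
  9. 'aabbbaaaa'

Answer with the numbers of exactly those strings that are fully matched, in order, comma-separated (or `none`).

1 → no match
2 → no match
3 → no match
4 → no match
5 → no match
6 → no match
7 → no match
8 → match
9 → no match

8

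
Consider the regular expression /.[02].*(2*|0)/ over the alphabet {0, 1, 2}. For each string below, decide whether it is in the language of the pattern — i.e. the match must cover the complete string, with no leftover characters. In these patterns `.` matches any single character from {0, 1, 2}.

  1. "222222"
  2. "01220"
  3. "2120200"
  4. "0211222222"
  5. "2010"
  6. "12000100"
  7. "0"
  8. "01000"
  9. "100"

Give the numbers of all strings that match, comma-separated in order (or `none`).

1. "222222" → match
2. "01220" → no match
3. "2120200" → no match
4. "0211222222" → match
5. "2010" → match
6. "12000100" → match
7. "0" → no match
8. "01000" → no match
9. "100" → match

1, 4, 5, 6, 9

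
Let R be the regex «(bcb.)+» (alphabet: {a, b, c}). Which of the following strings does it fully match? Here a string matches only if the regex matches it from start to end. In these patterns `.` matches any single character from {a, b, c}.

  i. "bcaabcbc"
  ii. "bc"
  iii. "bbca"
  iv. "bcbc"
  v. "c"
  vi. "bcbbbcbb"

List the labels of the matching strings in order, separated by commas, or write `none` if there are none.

i → no match — must start with "bcb"
ii → no match — must start with "bcb"
iii → no match — must start with "bcb"
iv → match
v → no match — must start with "bcb"
vi → match

iv, vi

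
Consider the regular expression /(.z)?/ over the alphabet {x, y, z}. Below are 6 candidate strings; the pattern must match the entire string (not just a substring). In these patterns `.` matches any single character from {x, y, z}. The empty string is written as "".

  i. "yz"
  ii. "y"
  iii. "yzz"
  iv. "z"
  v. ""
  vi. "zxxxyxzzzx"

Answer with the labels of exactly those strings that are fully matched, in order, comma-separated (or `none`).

i → match
ii → no match
iii → no match
iv → no match
v → match
vi → no match

i, v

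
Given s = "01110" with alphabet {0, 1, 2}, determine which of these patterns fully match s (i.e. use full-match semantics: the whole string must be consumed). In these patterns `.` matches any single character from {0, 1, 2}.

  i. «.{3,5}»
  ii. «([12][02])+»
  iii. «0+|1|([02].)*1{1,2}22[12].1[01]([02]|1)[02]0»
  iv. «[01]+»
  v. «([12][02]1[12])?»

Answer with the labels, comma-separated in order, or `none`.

i, iv

i → match
ii → no match
iii → no match
iv → match
v → no match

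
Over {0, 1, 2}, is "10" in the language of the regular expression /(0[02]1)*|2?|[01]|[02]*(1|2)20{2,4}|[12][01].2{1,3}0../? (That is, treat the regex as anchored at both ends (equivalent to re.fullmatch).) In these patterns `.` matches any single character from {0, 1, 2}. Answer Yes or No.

No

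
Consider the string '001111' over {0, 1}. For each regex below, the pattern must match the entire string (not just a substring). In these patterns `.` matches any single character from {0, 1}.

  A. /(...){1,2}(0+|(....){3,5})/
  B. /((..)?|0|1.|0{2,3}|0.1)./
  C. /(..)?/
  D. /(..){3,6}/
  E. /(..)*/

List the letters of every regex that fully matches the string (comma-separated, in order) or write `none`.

D, E

A → no match
B → no match
C → no match
D → match
E → match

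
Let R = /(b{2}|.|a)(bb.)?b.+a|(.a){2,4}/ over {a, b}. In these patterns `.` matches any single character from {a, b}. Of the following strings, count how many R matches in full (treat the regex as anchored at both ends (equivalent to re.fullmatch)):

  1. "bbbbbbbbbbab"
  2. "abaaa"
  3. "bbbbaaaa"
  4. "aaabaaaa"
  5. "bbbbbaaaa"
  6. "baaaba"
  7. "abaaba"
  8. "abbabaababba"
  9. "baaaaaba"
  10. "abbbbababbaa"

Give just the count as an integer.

1 → no match — must end with "a"
2 → match
3 → match
4 → no match
5 → match
6 → match
7 → match
8 → match
9 → match
10 → match
Total matched: 8

8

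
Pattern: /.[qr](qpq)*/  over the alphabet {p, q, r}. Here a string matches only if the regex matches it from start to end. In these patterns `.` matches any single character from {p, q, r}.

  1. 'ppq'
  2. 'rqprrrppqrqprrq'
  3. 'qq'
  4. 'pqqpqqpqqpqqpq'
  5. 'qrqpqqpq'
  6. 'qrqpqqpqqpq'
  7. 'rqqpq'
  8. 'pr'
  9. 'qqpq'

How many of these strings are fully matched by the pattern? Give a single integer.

1 → no match
2 → no match
3 → match
4 → match
5 → match
6 → match
7 → match
8 → match
9 → no match
Total matched: 6

6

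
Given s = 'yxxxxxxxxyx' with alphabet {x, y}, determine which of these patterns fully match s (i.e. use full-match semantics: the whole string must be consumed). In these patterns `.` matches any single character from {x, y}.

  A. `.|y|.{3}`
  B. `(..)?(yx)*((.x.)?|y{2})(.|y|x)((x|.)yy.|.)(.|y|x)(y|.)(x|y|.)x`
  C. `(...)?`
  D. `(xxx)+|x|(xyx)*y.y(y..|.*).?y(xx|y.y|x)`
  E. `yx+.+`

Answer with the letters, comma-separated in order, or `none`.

B, E

A → no match
B → match
C → no match
D → no match
E → match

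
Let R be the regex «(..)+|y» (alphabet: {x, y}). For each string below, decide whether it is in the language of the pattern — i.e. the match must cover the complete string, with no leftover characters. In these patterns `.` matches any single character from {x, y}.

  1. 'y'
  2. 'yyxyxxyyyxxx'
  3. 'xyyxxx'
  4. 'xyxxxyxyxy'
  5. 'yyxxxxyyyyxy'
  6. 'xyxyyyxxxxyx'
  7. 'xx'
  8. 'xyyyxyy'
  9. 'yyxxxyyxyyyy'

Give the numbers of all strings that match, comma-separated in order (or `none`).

1, 2, 3, 4, 5, 6, 7, 9

1 → match
2 → match
3 → match
4 → match
5 → match
6 → match
7 → match
8 → no match
9 → match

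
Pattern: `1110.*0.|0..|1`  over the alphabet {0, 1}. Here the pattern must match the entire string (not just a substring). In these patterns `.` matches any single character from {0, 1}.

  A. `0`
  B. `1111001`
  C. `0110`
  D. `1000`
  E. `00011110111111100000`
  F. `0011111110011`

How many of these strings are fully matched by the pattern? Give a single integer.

0

A → no match
B → no match
C → no match
D → no match
E → no match
F → no match
Total matched: 0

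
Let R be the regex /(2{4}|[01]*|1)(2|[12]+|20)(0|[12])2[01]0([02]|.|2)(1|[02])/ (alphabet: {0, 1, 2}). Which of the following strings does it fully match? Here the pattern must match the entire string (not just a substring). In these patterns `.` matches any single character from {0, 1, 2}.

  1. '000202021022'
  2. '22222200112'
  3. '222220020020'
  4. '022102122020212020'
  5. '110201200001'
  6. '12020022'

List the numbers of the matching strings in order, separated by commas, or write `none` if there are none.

1 → no match
2 → no match
3 → match
4 → no match
5 → no match
6 → match

3, 6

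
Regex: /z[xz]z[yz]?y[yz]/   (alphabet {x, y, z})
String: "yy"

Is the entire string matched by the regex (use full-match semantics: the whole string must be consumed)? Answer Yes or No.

Every match must start with "z", but "yy" does not.

No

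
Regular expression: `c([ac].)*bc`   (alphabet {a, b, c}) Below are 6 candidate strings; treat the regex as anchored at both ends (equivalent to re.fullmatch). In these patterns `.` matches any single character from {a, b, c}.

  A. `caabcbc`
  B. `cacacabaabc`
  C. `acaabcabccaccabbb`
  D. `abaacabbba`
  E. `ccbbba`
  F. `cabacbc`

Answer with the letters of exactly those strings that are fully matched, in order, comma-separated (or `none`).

B, F

A → no match
B → match
C → no match — must start with `c`
D → no match — must start with `c`
E → no match — must end with `bc`
F → match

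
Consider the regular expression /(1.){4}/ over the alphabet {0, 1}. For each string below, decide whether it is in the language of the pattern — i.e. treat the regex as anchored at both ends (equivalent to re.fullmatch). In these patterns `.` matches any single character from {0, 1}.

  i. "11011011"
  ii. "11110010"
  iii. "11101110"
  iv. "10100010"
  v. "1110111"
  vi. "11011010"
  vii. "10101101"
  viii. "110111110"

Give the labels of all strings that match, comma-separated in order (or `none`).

iii

i → no match
ii → no match
iii → match
iv → no match
v → no match
vi → no match
vii → no match
viii → no match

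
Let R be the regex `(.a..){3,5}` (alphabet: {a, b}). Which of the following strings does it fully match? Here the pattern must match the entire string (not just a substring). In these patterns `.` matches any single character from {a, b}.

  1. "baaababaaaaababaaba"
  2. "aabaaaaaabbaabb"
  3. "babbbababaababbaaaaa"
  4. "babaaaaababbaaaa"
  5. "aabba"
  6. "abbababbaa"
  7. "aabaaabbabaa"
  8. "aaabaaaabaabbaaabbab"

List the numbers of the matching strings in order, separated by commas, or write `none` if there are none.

4

1 → no match
2 → no match
3 → no match
4 → match
5 → no match
6 → no match
7 → no match
8 → no match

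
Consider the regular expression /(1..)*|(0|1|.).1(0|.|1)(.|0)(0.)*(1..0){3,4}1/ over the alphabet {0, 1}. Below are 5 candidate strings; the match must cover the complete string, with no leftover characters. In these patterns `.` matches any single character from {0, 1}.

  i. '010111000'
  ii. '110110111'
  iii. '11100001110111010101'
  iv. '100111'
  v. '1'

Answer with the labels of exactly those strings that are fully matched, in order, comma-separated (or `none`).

i → no match
ii → match
iii → match
iv → match
v → no match

ii, iii, iv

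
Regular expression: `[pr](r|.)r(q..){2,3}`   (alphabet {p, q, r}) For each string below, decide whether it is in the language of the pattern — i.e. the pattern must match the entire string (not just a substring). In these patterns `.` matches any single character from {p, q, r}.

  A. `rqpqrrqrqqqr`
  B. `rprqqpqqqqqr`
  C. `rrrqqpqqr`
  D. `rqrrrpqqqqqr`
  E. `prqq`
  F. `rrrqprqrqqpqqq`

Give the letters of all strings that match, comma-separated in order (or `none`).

B, C

A → no match
B → match
C → match
D → no match
E → no match
F → no match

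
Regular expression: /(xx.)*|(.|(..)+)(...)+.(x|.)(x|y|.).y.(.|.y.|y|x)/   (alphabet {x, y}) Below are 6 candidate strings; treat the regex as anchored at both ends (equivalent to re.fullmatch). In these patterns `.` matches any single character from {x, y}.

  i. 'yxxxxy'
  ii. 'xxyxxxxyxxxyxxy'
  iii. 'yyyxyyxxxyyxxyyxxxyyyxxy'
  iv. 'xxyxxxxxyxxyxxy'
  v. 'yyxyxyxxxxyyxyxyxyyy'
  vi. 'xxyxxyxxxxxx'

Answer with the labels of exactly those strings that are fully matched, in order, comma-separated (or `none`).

iv, v, vi

i. 'yxxxxy' → no match
ii → no match
iii → no match
iv → match
v → match
vi. 'xxyxxyxxxxxx' → match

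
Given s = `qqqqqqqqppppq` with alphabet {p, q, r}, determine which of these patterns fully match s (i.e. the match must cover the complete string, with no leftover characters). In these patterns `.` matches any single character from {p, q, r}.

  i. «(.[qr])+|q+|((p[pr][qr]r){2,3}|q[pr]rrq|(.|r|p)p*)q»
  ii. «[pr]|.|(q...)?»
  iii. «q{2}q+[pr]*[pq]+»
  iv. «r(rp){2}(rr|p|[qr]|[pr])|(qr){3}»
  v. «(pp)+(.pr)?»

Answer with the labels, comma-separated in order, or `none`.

iii

i → no match
ii → no match
iii → match
iv → no match
v → no match — must start with `pp`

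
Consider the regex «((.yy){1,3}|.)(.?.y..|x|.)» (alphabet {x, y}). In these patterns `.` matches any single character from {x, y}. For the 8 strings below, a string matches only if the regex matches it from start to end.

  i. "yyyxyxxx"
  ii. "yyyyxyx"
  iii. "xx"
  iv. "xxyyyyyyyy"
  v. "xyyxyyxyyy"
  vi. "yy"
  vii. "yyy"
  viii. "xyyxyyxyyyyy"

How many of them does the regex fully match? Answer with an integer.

3

i → no match
ii → no match
iii → match
iv → no match
v → match
vi → match
vii → no match
viii → no match
Total matched: 3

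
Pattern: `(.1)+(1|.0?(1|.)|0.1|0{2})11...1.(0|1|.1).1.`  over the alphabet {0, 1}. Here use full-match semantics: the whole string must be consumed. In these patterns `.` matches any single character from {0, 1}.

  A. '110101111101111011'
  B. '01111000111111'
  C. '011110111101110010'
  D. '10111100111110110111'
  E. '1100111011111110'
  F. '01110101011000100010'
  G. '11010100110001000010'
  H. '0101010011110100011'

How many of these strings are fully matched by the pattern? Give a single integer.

5

A → match
B → match
C → match
D → no match
E → match
F → no match
G → no match
H → match
Total matched: 5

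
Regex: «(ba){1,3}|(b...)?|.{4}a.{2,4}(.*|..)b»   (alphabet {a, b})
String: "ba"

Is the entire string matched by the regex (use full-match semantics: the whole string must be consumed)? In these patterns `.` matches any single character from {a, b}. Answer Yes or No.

Yes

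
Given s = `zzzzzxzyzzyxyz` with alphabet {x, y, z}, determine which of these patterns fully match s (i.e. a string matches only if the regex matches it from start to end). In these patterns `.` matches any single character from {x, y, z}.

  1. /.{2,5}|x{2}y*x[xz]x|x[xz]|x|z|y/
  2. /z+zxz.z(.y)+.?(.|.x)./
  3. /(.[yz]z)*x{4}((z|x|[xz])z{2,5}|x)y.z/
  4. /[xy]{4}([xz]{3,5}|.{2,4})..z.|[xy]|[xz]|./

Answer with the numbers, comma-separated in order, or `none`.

1 → no match
2 → match
3 → no match
4 → no match

2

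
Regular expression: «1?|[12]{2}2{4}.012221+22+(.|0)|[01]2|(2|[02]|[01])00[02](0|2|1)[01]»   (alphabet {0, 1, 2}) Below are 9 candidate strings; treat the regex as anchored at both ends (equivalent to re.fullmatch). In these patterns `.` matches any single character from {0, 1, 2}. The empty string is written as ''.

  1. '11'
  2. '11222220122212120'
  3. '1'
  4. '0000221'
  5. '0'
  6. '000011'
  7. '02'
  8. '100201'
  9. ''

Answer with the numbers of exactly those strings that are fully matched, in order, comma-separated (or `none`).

3, 6, 7, 8, 9

1 → no match
2 → no match
3 → match
4 → no match
5 → no match
6 → match
7 → match
8 → match
9 → match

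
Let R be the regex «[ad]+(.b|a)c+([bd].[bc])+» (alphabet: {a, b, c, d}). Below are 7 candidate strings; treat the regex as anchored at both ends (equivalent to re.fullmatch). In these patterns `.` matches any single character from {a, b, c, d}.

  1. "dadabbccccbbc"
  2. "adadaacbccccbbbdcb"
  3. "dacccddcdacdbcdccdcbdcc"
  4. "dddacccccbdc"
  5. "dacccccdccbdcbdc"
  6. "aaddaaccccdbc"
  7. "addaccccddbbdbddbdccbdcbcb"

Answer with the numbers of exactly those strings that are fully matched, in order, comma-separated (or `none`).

1, 2, 3, 4, 5, 6, 7

1 → match
2 → match
3 → match
4 → match
5 → match
6 → match
7 → match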